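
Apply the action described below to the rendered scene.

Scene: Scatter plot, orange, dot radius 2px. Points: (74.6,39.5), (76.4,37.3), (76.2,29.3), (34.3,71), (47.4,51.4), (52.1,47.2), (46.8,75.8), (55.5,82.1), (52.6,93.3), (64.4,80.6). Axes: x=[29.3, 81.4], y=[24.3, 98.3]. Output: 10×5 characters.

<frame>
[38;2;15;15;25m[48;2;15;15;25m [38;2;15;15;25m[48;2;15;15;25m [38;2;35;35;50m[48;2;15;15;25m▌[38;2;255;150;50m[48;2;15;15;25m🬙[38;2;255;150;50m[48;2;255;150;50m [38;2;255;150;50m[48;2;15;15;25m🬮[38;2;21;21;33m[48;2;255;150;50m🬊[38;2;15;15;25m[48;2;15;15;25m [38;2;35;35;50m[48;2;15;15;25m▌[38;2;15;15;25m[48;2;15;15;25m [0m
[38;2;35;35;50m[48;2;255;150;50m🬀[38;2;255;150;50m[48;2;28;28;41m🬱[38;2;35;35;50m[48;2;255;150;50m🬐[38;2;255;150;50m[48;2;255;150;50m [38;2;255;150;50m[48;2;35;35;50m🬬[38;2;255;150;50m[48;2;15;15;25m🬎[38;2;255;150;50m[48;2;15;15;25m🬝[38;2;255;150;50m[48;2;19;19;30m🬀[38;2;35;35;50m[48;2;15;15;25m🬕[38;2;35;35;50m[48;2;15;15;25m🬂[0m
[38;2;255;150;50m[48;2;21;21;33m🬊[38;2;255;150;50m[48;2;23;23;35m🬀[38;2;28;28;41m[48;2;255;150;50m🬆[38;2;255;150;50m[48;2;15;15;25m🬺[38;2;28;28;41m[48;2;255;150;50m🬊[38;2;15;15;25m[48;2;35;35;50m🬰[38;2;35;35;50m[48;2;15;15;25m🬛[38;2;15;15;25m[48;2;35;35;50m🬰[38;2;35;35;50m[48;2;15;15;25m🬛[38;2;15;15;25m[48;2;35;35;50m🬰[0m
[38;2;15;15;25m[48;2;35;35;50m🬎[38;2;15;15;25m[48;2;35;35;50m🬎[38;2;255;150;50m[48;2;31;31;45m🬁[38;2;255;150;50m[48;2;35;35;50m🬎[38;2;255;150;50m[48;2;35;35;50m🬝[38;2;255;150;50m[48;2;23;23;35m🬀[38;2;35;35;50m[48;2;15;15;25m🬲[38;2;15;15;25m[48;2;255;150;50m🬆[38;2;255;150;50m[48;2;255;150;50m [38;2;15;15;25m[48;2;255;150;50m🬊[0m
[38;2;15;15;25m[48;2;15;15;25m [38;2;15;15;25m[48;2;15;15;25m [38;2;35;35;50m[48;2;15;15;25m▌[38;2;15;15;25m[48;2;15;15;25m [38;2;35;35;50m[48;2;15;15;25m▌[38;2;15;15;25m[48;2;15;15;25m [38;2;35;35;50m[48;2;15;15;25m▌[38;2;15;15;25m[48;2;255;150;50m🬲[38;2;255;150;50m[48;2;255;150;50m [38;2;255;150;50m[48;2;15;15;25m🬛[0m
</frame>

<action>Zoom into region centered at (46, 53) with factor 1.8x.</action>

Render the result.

<frame>
[38;2;255;150;50m[48;2;15;15;25m🬬[38;2;255;150;50m[48;2;15;15;25m🬆[38;2;35;35;50m[48;2;15;15;25m▌[38;2;15;15;25m[48;2;15;15;25m [38;2;255;150;50m[48;2;28;28;41m🬊[38;2;255;150;50m[48;2;15;15;25m🬝[38;2;255;150;50m[48;2;23;23;35m🬀[38;2;15;15;25m[48;2;15;15;25m [38;2;35;35;50m[48;2;15;15;25m▌[38;2;15;15;25m[48;2;15;15;25m [0m
[38;2;35;35;50m[48;2;15;15;25m🬂[38;2;35;35;50m[48;2;15;15;25m🬂[38;2;35;35;50m[48;2;15;15;25m🬕[38;2;35;35;50m[48;2;15;15;25m🬂[38;2;35;35;50m[48;2;15;15;25m🬕[38;2;23;23;35m[48;2;255;150;50m🬬[38;2;35;35;50m[48;2;15;15;25m🬕[38;2;35;35;50m[48;2;15;15;25m🬂[38;2;35;35;50m[48;2;15;15;25m🬕[38;2;35;35;50m[48;2;15;15;25m🬂[0m
[38;2;15;15;25m[48;2;35;35;50m🬰[38;2;15;15;25m[48;2;35;35;50m🬰[38;2;35;35;50m[48;2;15;15;25m🬛[38;2;15;15;25m[48;2;35;35;50m🬰[38;2;35;35;50m[48;2;255;150;50m🬐[38;2;255;150;50m[48;2;255;150;50m [38;2;35;35;50m[48;2;255;150;50m🬀[38;2;21;21;33m[48;2;255;150;50m🬊[38;2;35;35;50m[48;2;15;15;25m🬛[38;2;15;15;25m[48;2;35;35;50m🬰[0m
[38;2;15;15;25m[48;2;35;35;50m🬎[38;2;15;15;25m[48;2;35;35;50m🬎[38;2;35;35;50m[48;2;15;15;25m🬲[38;2;15;15;25m[48;2;35;35;50m🬎[38;2;35;35;50m[48;2;15;15;25m🬲[38;2;255;150;50m[48;2;23;23;35m🬀[38;2;255;150;50m[48;2;35;35;50m🬊[38;2;255;150;50m[48;2;23;23;35m🬀[38;2;35;35;50m[48;2;15;15;25m🬲[38;2;15;15;25m[48;2;35;35;50m🬎[0m
[38;2;15;15;25m[48;2;15;15;25m [38;2;15;15;25m[48;2;15;15;25m [38;2;35;35;50m[48;2;15;15;25m▌[38;2;15;15;25m[48;2;15;15;25m [38;2;35;35;50m[48;2;15;15;25m▌[38;2;15;15;25m[48;2;15;15;25m [38;2;35;35;50m[48;2;15;15;25m▌[38;2;15;15;25m[48;2;15;15;25m [38;2;35;35;50m[48;2;15;15;25m▌[38;2;15;15;25m[48;2;15;15;25m [0m
</frame>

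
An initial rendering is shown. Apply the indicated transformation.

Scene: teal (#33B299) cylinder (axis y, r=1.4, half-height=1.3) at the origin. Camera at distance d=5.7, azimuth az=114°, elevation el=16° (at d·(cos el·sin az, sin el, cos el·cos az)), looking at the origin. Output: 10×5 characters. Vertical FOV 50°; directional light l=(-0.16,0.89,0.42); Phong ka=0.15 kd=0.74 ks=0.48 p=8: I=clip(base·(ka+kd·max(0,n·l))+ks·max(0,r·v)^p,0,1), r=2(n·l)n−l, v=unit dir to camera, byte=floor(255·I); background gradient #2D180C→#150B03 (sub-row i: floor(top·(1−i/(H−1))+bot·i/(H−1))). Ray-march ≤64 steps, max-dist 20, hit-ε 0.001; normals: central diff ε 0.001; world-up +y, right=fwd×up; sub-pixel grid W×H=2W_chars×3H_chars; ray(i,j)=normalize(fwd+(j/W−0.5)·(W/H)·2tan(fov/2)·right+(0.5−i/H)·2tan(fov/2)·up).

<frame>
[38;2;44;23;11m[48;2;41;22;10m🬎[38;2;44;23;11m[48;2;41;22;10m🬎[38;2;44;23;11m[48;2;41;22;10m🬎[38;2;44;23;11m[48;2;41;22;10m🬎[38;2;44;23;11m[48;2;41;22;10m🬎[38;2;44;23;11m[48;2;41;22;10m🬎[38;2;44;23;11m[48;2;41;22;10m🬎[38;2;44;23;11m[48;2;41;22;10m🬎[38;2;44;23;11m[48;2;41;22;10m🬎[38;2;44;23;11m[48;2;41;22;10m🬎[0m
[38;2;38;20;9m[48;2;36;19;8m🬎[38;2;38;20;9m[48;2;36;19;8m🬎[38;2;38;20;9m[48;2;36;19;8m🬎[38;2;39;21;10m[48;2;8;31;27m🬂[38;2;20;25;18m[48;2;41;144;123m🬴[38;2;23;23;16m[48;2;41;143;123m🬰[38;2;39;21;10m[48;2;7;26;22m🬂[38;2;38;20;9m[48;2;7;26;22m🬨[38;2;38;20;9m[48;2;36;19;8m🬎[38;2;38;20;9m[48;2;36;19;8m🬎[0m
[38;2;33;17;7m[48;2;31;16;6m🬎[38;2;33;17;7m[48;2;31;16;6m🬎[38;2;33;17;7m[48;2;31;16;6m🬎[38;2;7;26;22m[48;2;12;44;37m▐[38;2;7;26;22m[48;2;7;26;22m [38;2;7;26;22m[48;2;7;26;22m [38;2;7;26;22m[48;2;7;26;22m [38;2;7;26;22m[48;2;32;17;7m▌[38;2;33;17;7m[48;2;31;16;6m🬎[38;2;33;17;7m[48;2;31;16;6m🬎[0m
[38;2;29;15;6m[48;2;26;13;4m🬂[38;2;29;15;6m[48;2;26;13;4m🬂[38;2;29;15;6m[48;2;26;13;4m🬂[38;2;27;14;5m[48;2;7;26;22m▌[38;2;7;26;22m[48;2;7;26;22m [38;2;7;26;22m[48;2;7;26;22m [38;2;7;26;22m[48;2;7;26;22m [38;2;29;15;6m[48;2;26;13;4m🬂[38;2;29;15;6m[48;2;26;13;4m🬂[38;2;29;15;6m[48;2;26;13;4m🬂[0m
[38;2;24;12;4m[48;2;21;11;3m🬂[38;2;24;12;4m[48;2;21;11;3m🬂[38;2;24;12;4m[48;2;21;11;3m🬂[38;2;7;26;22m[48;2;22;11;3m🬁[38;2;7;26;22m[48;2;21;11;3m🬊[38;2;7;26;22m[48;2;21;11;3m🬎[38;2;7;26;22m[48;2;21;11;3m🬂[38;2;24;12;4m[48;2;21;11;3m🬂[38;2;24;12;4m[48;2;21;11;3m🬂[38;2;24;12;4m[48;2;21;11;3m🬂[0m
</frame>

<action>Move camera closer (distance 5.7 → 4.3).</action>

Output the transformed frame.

<frame>
[38;2;44;23;11m[48;2;41;22;10m🬎[38;2;44;23;11m[48;2;41;22;10m🬎[38;2;44;23;11m[48;2;41;22;10m🬎[38;2;44;23;11m[48;2;41;22;10m🬎[38;2;44;23;11m[48;2;41;22;10m🬎[38;2;44;23;11m[48;2;41;22;10m🬎[38;2;44;23;11m[48;2;41;22;10m🬎[38;2;44;23;11m[48;2;41;22;10m🬎[38;2;44;23;11m[48;2;41;22;10m🬎[38;2;44;23;11m[48;2;41;22;10m🬎[0m
[38;2;38;20;9m[48;2;36;19;8m🬎[38;2;38;20;9m[48;2;36;19;8m🬎[38;2;8;31;26m[48;2;37;19;8m🬨[38;2;7;26;22m[48;2;7;26;22m [38;2;7;26;22m[48;2;7;26;22m [38;2;7;26;22m[48;2;7;26;22m [38;2;7;26;22m[48;2;7;26;22m [38;2;7;26;22m[48;2;7;26;22m [38;2;7;26;22m[48;2;37;19;8m🬀[38;2;38;20;9m[48;2;36;19;8m🬎[0m
[38;2;33;17;7m[48;2;31;16;6m🬎[38;2;33;17;7m[48;2;31;16;6m🬎[38;2;32;17;7m[48;2;7;28;24m▌[38;2;7;26;22m[48;2;7;26;22m [38;2;7;26;22m[48;2;7;26;22m [38;2;7;26;22m[48;2;7;26;22m [38;2;7;26;22m[48;2;7;26;22m [38;2;7;26;22m[48;2;7;26;22m [38;2;33;17;7m[48;2;31;16;6m🬎[38;2;33;17;7m[48;2;31;16;6m🬎[0m
[38;2;29;15;6m[48;2;26;13;4m🬂[38;2;29;15;6m[48;2;26;13;4m🬂[38;2;27;14;5m[48;2;9;34;29m▌[38;2;7;26;22m[48;2;7;26;22m [38;2;7;26;22m[48;2;7;26;22m [38;2;7;26;22m[48;2;7;26;22m [38;2;7;26;22m[48;2;7;26;22m [38;2;7;26;22m[48;2;7;26;22m [38;2;29;15;6m[48;2;26;13;4m🬂[38;2;29;15;6m[48;2;26;13;4m🬂[0m
[38;2;24;12;4m[48;2;21;11;3m🬂[38;2;24;12;4m[48;2;21;11;3m🬂[38;2;22;11;3m[48;2;12;43;37m🬲[38;2;7;26;22m[48;2;7;26;22m [38;2;7;26;22m[48;2;7;26;22m [38;2;7;26;22m[48;2;7;26;22m [38;2;7;26;22m[48;2;7;26;22m [38;2;7;26;22m[48;2;21;11;3m🬝[38;2;24;12;4m[48;2;21;11;3m🬂[38;2;24;12;4m[48;2;21;11;3m🬂[0m
</frame>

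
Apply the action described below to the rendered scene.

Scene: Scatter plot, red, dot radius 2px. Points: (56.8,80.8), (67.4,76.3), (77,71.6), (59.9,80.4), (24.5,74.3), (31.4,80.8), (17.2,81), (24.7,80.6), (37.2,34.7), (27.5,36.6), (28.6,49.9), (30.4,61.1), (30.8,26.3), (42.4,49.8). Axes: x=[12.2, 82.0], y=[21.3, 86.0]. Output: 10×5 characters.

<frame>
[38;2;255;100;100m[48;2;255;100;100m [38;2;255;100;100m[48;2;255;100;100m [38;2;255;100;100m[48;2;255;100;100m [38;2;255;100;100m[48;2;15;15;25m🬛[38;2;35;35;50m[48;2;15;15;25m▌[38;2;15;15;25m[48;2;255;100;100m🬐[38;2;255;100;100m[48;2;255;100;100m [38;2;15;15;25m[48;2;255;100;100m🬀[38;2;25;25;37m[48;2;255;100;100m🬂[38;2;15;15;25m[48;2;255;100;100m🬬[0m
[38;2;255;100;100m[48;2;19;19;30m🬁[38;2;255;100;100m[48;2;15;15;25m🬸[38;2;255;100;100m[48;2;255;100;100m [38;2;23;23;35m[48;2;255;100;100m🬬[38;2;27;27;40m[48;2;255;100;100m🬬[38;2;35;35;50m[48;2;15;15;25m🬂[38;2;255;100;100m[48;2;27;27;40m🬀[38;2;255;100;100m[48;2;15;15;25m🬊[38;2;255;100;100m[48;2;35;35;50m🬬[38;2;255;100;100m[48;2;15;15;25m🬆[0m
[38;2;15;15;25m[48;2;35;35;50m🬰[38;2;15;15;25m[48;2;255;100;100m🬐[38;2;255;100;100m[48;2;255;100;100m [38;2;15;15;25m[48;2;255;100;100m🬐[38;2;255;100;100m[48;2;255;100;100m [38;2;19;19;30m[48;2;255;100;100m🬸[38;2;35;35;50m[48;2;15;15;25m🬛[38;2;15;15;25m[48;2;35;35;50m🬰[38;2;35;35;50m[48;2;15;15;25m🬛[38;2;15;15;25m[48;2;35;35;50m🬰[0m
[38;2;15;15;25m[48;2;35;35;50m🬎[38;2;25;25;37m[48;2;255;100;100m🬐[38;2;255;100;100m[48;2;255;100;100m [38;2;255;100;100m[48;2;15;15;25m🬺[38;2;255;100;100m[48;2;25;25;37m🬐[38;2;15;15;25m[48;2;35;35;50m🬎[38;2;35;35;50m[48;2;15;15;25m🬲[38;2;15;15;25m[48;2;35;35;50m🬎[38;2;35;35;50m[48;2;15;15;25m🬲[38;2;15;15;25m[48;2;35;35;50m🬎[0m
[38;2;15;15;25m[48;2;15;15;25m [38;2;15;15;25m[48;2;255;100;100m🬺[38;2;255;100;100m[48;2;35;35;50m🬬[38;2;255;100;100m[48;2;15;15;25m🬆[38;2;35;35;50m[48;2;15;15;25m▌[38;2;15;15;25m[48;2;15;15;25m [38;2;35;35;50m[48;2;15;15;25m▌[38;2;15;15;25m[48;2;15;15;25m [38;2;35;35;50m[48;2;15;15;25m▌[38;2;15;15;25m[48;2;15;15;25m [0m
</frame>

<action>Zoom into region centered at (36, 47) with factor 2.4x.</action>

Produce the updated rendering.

<frame>
[38;2;15;15;25m[48;2;15;15;25m [38;2;15;15;25m[48;2;255;100;100m🬺[38;2;255;100;100m[48;2;35;35;50m🬬[38;2;255;100;100m[48;2;15;15;25m🬆[38;2;35;35;50m[48;2;15;15;25m▌[38;2;15;15;25m[48;2;15;15;25m [38;2;35;35;50m[48;2;15;15;25m▌[38;2;15;15;25m[48;2;15;15;25m [38;2;35;35;50m[48;2;15;15;25m▌[38;2;15;15;25m[48;2;15;15;25m [0m
[38;2;35;35;50m[48;2;15;15;25m🬂[38;2;28;28;41m[48;2;255;100;100m🬆[38;2;255;100;100m[48;2;35;35;50m🬺[38;2;23;23;35m[48;2;255;100;100m🬬[38;2;35;35;50m[48;2;15;15;25m🬕[38;2;23;23;35m[48;2;255;100;100m🬝[38;2;35;35;50m[48;2;255;100;100m🬀[38;2;255;100;100m[48;2;28;28;41m🬱[38;2;35;35;50m[48;2;15;15;25m🬕[38;2;35;35;50m[48;2;15;15;25m🬂[0m
[38;2;15;15;25m[48;2;35;35;50m🬰[38;2;23;23;35m[48;2;255;100;100m🬺[38;2;255;100;100m[48;2;28;28;41m🬆[38;2;15;15;25m[48;2;35;35;50m🬰[38;2;35;35;50m[48;2;15;15;25m🬛[38;2;15;15;25m[48;2;35;35;50m🬰[38;2;255;100;100m[48;2;28;28;41m🬊[38;2;255;100;100m[48;2;23;23;35m🬀[38;2;35;35;50m[48;2;15;15;25m🬛[38;2;15;15;25m[48;2;35;35;50m🬰[0m
[38;2;15;15;25m[48;2;35;35;50m🬎[38;2;15;15;25m[48;2;255;100;100m🬆[38;2;27;27;40m[48;2;255;100;100m🬬[38;2;15;15;25m[48;2;35;35;50m🬎[38;2;35;35;50m[48;2;15;15;25m🬲[38;2;19;19;30m[48;2;255;100;100m🬬[38;2;35;35;50m[48;2;15;15;25m🬲[38;2;15;15;25m[48;2;35;35;50m🬎[38;2;35;35;50m[48;2;15;15;25m🬲[38;2;15;15;25m[48;2;35;35;50m🬎[0m
[38;2;15;15;25m[48;2;255;100;100m🬺[38;2;255;100;100m[48;2;15;15;25m🬬[38;2;255;100;100m[48;2;21;21;33m🬆[38;2;15;15;25m[48;2;15;15;25m [38;2;35;35;50m[48;2;255;100;100m🬐[38;2;255;100;100m[48;2;255;100;100m [38;2;23;23;35m[48;2;255;100;100m🬸[38;2;15;15;25m[48;2;15;15;25m [38;2;35;35;50m[48;2;15;15;25m▌[38;2;15;15;25m[48;2;15;15;25m [0m
</frame>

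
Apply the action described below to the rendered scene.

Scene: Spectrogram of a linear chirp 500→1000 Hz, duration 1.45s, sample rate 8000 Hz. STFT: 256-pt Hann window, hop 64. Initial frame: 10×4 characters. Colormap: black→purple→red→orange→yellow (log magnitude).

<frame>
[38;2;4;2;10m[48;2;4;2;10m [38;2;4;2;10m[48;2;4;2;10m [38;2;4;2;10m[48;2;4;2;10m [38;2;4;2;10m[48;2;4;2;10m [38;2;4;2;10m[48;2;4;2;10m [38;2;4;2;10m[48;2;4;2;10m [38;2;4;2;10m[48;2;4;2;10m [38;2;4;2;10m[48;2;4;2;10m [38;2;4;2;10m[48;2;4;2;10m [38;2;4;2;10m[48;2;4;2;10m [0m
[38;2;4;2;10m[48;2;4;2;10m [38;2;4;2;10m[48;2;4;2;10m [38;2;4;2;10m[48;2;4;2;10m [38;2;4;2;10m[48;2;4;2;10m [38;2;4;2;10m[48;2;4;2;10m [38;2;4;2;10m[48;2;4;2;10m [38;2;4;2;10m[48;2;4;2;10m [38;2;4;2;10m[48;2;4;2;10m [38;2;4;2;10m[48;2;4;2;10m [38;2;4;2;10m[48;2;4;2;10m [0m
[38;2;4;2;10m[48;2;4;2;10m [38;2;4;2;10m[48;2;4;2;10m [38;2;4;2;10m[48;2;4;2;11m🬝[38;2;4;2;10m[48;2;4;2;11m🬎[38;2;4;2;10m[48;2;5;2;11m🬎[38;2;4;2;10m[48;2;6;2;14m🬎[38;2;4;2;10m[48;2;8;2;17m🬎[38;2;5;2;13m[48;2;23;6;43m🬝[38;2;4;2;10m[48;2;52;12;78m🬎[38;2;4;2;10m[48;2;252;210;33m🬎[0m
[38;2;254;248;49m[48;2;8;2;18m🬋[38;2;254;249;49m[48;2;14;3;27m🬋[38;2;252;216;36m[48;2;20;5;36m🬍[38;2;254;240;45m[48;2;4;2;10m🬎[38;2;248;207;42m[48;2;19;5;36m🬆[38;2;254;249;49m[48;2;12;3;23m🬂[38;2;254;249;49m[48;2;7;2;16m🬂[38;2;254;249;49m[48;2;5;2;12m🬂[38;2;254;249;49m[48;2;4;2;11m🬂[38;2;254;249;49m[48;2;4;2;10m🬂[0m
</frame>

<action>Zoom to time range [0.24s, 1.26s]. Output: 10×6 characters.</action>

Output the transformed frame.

<frame>
[38;2;4;2;10m[48;2;4;2;10m [38;2;4;2;10m[48;2;4;2;10m [38;2;4;2;10m[48;2;4;2;10m [38;2;4;2;10m[48;2;4;2;10m [38;2;4;2;10m[48;2;4;2;10m [38;2;4;2;10m[48;2;4;2;10m [38;2;4;2;10m[48;2;4;2;10m [38;2;4;2;10m[48;2;4;2;10m [38;2;4;2;10m[48;2;4;2;10m [38;2;4;2;10m[48;2;4;2;10m [0m
[38;2;4;2;10m[48;2;4;2;10m [38;2;4;2;10m[48;2;4;2;10m [38;2;4;2;10m[48;2;4;2;10m [38;2;4;2;10m[48;2;4;2;10m [38;2;4;2;10m[48;2;4;2;10m [38;2;4;2;10m[48;2;4;2;10m [38;2;4;2;10m[48;2;4;2;10m [38;2;4;2;10m[48;2;4;2;10m [38;2;4;2;10m[48;2;4;2;10m [38;2;4;2;10m[48;2;4;2;10m [0m
[38;2;4;2;10m[48;2;4;2;10m [38;2;4;2;10m[48;2;4;2;10m [38;2;4;2;10m[48;2;4;2;10m [38;2;4;2;10m[48;2;4;2;10m [38;2;4;2;10m[48;2;4;2;10m [38;2;4;2;10m[48;2;4;2;10m [38;2;4;2;10m[48;2;4;2;10m [38;2;4;2;10m[48;2;4;2;10m [38;2;4;2;10m[48;2;4;2;10m [38;2;4;2;10m[48;2;4;2;10m [0m
[38;2;4;2;10m[48;2;4;2;10m [38;2;4;2;10m[48;2;4;2;10m [38;2;4;2;10m[48;2;4;2;10m [38;2;4;2;10m[48;2;4;2;10m [38;2;4;2;10m[48;2;4;2;10m [38;2;4;2;10m[48;2;4;2;10m [38;2;4;2;10m[48;2;4;2;10m [38;2;4;2;10m[48;2;4;2;10m [38;2;4;2;10m[48;2;4;2;10m [38;2;4;2;10m[48;2;4;2;10m [0m
[38;2;4;2;10m[48;2;42;9;73m🬎[38;2;4;2;11m[48;2;216;106;48m🬎[38;2;5;2;11m[48;2;253;238;44m🬎[38;2;5;2;12m[48;2;254;249;49m🬎[38;2;6;2;14m[48;2;254;248;49m🬎[38;2;8;3;18m[48;2;254;248;48m🬎[38;2;17;4;33m[48;2;254;247;48m🬎[38;2;20;5;37m[48;2;237;185;57m🬆[38;2;5;2;12m[48;2;253;226;39m🬂[38;2;6;2;14m[48;2;253;226;40m🬂[0m
[38;2;254;248;49m[48;2;6;2;14m🬂[38;2;254;248;49m[48;2;5;2;12m🬂[38;2;254;242;46m[48;2;5;2;11m🬂[38;2;226;121;50m[48;2;4;2;11m🬂[38;2;44;10;77m[48;2;4;2;10m🬂[38;2;20;5;37m[48;2;4;2;10m🬂[38;2;11;3;22m[48;2;4;2;10m🬂[38;2;8;2;17m[48;2;4;2;10m🬂[38;2;6;2;14m[48;2;4;2;10m🬂[38;2;5;2;12m[48;2;4;2;10m🬂[0m
</frame>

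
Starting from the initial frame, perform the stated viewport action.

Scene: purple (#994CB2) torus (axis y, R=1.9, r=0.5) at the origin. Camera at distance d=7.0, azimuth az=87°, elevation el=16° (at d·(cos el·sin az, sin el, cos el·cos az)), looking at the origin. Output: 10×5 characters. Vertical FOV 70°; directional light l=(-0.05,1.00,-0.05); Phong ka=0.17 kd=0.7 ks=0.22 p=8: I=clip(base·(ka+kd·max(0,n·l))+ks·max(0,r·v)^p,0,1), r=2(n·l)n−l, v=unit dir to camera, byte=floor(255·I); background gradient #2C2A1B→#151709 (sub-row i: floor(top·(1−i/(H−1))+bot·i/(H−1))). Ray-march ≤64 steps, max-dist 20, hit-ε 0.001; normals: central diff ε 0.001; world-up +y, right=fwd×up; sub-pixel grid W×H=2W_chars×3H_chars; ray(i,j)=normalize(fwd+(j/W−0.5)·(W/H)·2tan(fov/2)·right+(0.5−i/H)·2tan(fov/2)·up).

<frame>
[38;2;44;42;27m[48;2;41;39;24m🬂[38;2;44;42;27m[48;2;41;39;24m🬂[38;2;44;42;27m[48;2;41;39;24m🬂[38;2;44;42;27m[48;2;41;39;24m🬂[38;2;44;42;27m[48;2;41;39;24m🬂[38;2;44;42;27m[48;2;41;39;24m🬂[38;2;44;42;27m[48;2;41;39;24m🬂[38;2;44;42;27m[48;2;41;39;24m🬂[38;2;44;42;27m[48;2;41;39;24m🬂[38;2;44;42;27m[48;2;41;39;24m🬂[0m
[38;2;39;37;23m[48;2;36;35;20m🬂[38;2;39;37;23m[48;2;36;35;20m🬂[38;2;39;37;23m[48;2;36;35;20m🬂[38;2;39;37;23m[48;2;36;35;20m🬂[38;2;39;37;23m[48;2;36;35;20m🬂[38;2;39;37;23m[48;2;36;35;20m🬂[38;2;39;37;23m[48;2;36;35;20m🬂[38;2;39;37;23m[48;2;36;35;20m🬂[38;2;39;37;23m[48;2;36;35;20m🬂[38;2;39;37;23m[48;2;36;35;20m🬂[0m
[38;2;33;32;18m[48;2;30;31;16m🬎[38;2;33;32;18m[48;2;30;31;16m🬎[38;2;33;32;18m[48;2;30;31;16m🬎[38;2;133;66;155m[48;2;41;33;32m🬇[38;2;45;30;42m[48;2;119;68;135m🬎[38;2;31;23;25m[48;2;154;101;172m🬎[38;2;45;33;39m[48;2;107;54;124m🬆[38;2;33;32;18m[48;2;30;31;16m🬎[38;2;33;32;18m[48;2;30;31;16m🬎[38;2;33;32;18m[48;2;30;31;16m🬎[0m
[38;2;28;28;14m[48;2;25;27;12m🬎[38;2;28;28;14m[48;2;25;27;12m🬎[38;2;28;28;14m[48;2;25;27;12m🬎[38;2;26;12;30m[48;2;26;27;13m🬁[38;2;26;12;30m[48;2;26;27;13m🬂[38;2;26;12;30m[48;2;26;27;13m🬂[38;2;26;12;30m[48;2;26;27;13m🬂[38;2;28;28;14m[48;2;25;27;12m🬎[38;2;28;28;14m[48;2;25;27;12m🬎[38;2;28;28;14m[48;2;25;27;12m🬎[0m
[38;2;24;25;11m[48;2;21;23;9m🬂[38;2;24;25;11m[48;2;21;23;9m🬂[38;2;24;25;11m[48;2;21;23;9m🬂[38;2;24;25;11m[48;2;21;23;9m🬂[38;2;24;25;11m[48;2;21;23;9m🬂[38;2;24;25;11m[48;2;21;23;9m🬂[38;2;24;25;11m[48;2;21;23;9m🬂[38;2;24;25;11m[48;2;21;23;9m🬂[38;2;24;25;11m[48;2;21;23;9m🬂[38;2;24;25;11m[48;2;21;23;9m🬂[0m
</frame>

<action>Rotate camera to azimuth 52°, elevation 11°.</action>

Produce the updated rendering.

<frame>
[38;2;44;42;27m[48;2;41;39;24m🬂[38;2;44;42;27m[48;2;41;39;24m🬂[38;2;44;42;27m[48;2;41;39;24m🬂[38;2;44;42;27m[48;2;41;39;24m🬂[38;2;44;42;27m[48;2;41;39;24m🬂[38;2;44;42;27m[48;2;41;39;24m🬂[38;2;44;42;27m[48;2;41;39;24m🬂[38;2;44;42;27m[48;2;41;39;24m🬂[38;2;44;42;27m[48;2;41;39;24m🬂[38;2;44;42;27m[48;2;41;39;24m🬂[0m
[38;2;39;37;23m[48;2;36;35;20m🬂[38;2;39;37;23m[48;2;36;35;20m🬂[38;2;39;37;23m[48;2;36;35;20m🬂[38;2;39;37;23m[48;2;36;35;20m🬂[38;2;39;37;23m[48;2;36;35;20m🬂[38;2;39;37;23m[48;2;36;35;20m🬂[38;2;39;37;23m[48;2;36;35;20m🬂[38;2;39;37;23m[48;2;36;35;20m🬂[38;2;39;37;23m[48;2;36;35;20m🬂[38;2;39;37;23m[48;2;36;35;20m🬂[0m
[38;2;33;32;18m[48;2;30;31;16m🬎[38;2;33;32;18m[48;2;30;31;16m🬎[38;2;33;32;18m[48;2;30;31;16m🬎[38;2;131;65;152m[48;2;35;30;25m🬇[38;2;34;33;19m[48;2;65;32;76m🬂[38;2;37;29;30m[48;2;63;31;73m🬆[38;2;51;31;51m[48;2;131;65;152m🬴[38;2;33;32;18m[48;2;30;31;16m🬎[38;2;33;32;18m[48;2;30;31;16m🬎[38;2;33;32;18m[48;2;30;31;16m🬎[0m
[38;2;28;28;14m[48;2;25;27;12m🬎[38;2;28;28;14m[48;2;25;27;12m🬎[38;2;28;28;14m[48;2;25;27;12m🬎[38;2;28;28;14m[48;2;25;27;12m🬎[38;2;26;12;30m[48;2;26;27;13m🬂[38;2;26;12;30m[48;2;26;27;13m🬂[38;2;26;12;30m[48;2;26;27;13m🬀[38;2;28;28;14m[48;2;25;27;12m🬎[38;2;28;28;14m[48;2;25;27;12m🬎[38;2;28;28;14m[48;2;25;27;12m🬎[0m
[38;2;24;25;11m[48;2;21;23;9m🬂[38;2;24;25;11m[48;2;21;23;9m🬂[38;2;24;25;11m[48;2;21;23;9m🬂[38;2;24;25;11m[48;2;21;23;9m🬂[38;2;24;25;11m[48;2;21;23;9m🬂[38;2;24;25;11m[48;2;21;23;9m🬂[38;2;24;25;11m[48;2;21;23;9m🬂[38;2;24;25;11m[48;2;21;23;9m🬂[38;2;24;25;11m[48;2;21;23;9m🬂[38;2;24;25;11m[48;2;21;23;9m🬂[0m
</frame>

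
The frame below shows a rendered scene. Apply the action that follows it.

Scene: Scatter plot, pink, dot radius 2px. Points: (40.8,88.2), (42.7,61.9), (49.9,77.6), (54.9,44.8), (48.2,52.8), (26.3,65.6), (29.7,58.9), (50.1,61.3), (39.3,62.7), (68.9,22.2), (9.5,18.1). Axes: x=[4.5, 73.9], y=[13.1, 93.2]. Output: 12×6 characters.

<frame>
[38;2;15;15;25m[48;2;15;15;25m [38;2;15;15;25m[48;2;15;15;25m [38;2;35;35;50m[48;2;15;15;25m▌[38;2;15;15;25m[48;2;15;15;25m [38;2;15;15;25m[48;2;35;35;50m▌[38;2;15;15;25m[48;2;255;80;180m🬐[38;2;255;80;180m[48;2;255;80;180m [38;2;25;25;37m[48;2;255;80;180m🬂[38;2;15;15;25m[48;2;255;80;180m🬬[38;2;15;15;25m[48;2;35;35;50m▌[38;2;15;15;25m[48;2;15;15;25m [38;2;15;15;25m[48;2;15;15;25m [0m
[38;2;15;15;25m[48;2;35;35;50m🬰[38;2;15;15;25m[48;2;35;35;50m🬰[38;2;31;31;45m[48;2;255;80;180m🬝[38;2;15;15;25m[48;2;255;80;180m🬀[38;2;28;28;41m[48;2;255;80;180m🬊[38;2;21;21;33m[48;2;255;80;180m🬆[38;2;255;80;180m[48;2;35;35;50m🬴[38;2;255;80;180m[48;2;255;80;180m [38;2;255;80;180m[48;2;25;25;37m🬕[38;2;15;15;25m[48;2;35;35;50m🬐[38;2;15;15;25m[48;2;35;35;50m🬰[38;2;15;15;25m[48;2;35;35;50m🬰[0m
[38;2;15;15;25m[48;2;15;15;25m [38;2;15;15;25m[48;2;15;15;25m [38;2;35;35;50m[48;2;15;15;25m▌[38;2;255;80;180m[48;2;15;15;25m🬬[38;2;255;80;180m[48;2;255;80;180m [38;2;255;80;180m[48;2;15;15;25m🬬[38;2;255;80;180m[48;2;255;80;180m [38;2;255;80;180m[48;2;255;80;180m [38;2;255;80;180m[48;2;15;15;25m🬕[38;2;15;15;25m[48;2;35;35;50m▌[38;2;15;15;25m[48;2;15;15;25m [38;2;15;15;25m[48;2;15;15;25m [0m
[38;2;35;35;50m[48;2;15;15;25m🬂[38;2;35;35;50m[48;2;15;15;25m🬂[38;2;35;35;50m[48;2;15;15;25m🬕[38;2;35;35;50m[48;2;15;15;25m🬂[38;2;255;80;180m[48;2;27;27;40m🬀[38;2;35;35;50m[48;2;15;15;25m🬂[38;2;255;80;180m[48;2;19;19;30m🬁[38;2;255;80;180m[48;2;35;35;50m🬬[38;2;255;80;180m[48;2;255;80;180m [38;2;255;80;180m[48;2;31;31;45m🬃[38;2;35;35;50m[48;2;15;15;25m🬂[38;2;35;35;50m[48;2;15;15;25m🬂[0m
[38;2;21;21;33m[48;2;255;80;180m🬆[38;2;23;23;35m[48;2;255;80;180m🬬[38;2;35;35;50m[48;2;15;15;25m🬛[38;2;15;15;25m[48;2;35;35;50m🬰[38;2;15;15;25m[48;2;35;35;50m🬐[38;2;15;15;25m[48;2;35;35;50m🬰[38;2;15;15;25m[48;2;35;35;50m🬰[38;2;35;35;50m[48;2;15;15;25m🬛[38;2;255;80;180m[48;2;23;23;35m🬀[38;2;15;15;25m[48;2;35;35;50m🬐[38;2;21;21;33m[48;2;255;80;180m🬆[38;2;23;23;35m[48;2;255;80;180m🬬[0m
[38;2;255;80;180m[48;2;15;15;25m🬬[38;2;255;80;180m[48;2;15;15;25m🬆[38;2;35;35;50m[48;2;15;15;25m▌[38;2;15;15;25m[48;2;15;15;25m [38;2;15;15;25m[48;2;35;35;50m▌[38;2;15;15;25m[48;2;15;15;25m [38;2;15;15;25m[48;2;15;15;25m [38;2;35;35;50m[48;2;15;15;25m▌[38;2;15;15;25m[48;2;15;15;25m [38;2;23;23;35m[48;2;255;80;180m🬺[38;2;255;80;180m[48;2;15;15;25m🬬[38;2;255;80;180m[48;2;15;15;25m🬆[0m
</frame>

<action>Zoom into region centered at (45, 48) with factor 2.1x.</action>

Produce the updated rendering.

<frame>
[38;2;15;15;25m[48;2;255;80;180m🬊[38;2;15;15;25m[48;2;15;15;25m [38;2;27;27;40m[48;2;255;80;180m🬴[38;2;255;80;180m[48;2;255;80;180m [38;2;255;80;180m[48;2;255;80;180m [38;2;15;15;25m[48;2;255;80;180m🬊[38;2;15;15;25m[48;2;255;80;180m🬝[38;2;35;35;50m[48;2;255;80;180m🬀[38;2;15;15;25m[48;2;255;80;180m🬊[38;2;15;15;25m[48;2;35;35;50m▌[38;2;15;15;25m[48;2;15;15;25m [38;2;15;15;25m[48;2;15;15;25m [0m
[38;2;255;80;180m[48;2;15;15;25m🬝[38;2;255;80;180m[48;2;23;23;35m🬀[38;2;35;35;50m[48;2;15;15;25m🬛[38;2;23;23;35m[48;2;255;80;180m🬺[38;2;255;80;180m[48;2;28;28;41m🬊[38;2;255;80;180m[48;2;23;23;35m🬀[38;2;21;21;33m[48;2;255;80;180m🬆[38;2;255;80;180m[48;2;25;25;37m🬙[38;2;255;80;180m[48;2;23;23;35m🬀[38;2;15;15;25m[48;2;35;35;50m🬐[38;2;15;15;25m[48;2;35;35;50m🬰[38;2;15;15;25m[48;2;35;35;50m🬰[0m
[38;2;15;15;25m[48;2;15;15;25m [38;2;15;15;25m[48;2;15;15;25m [38;2;35;35;50m[48;2;15;15;25m▌[38;2;15;15;25m[48;2;15;15;25m [38;2;15;15;25m[48;2;35;35;50m▌[38;2;15;15;25m[48;2;255;80;180m🬺[38;2;255;80;180m[48;2;15;15;25m🬬[38;2;255;80;180m[48;2;21;21;33m🬆[38;2;15;15;25m[48;2;255;80;180m🬝[38;2;28;28;41m[48;2;255;80;180m🬊[38;2;15;15;25m[48;2;15;15;25m [38;2;15;15;25m[48;2;15;15;25m [0m
[38;2;35;35;50m[48;2;15;15;25m🬂[38;2;35;35;50m[48;2;15;15;25m🬂[38;2;35;35;50m[48;2;15;15;25m🬕[38;2;35;35;50m[48;2;15;15;25m🬂[38;2;35;35;50m[48;2;15;15;25m🬨[38;2;35;35;50m[48;2;15;15;25m🬂[38;2;35;35;50m[48;2;15;15;25m🬂[38;2;35;35;50m[48;2;15;15;25m🬕[38;2;255;80;180m[48;2;15;15;25m🬊[38;2;255;80;180m[48;2;35;35;50m🬝[38;2;255;80;180m[48;2;19;19;30m🬀[38;2;35;35;50m[48;2;15;15;25m🬂[0m
[38;2;15;15;25m[48;2;35;35;50m🬰[38;2;15;15;25m[48;2;35;35;50m🬰[38;2;35;35;50m[48;2;15;15;25m🬛[38;2;15;15;25m[48;2;35;35;50m🬰[38;2;15;15;25m[48;2;35;35;50m🬐[38;2;15;15;25m[48;2;35;35;50m🬰[38;2;15;15;25m[48;2;35;35;50m🬰[38;2;35;35;50m[48;2;15;15;25m🬛[38;2;15;15;25m[48;2;35;35;50m🬰[38;2;15;15;25m[48;2;35;35;50m🬐[38;2;15;15;25m[48;2;35;35;50m🬰[38;2;15;15;25m[48;2;35;35;50m🬰[0m
[38;2;15;15;25m[48;2;15;15;25m [38;2;15;15;25m[48;2;15;15;25m [38;2;35;35;50m[48;2;15;15;25m▌[38;2;15;15;25m[48;2;15;15;25m [38;2;15;15;25m[48;2;35;35;50m▌[38;2;15;15;25m[48;2;15;15;25m [38;2;15;15;25m[48;2;15;15;25m [38;2;35;35;50m[48;2;15;15;25m▌[38;2;15;15;25m[48;2;15;15;25m [38;2;15;15;25m[48;2;35;35;50m▌[38;2;15;15;25m[48;2;15;15;25m [38;2;15;15;25m[48;2;15;15;25m [0m
</frame>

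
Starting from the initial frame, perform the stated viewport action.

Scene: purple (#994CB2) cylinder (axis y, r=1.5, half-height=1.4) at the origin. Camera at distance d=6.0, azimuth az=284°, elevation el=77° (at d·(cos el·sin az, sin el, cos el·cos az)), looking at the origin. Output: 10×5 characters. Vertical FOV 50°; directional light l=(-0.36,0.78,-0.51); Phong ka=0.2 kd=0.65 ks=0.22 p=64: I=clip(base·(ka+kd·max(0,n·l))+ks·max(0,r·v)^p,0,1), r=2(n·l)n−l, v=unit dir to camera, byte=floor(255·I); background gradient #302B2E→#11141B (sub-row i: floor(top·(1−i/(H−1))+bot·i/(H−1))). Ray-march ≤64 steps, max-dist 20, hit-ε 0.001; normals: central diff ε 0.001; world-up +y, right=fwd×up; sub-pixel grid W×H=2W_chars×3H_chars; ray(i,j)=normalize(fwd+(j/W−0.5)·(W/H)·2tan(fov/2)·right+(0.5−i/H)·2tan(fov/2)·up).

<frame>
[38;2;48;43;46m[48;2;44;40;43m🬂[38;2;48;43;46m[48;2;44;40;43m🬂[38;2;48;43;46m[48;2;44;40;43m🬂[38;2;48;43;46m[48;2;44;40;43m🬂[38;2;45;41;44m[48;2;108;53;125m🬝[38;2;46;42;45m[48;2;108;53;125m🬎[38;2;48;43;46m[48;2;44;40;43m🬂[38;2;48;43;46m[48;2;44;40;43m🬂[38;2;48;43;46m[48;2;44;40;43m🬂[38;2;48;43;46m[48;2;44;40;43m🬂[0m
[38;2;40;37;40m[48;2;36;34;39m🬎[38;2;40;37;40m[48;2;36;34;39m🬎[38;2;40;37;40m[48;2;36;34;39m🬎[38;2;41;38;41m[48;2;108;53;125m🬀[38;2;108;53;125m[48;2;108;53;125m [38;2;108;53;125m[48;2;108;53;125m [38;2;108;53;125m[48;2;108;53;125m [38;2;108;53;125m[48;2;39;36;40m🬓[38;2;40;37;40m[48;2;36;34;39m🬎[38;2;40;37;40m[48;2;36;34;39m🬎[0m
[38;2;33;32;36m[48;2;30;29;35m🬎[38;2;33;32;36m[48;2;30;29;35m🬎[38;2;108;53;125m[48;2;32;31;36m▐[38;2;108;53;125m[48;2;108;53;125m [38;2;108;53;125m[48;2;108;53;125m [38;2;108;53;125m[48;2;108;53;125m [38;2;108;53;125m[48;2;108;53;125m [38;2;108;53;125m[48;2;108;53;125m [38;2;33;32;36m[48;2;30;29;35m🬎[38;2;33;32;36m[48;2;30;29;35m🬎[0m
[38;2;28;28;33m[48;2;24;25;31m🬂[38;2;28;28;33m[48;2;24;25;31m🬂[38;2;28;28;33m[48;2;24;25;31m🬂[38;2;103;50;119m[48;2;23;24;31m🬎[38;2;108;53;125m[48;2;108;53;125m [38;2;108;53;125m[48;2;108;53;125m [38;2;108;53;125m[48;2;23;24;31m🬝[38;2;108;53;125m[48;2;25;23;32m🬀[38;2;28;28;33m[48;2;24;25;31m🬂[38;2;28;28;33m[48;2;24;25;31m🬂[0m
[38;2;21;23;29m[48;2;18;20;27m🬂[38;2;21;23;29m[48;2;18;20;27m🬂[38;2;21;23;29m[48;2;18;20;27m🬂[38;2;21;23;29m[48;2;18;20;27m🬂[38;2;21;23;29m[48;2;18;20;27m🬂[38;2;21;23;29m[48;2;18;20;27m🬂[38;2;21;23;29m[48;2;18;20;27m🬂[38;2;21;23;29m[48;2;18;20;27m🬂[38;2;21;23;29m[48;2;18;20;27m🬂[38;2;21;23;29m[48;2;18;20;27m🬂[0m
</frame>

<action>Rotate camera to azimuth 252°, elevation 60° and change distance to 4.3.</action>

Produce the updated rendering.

<frame>
[38;2;48;43;46m[48;2;44;40;43m🬂[38;2;48;43;46m[48;2;44;40;43m🬂[38;2;47;42;45m[48;2;108;53;125m🬆[38;2;108;53;125m[48;2;108;53;125m [38;2;108;53;125m[48;2;108;53;125m [38;2;108;53;125m[48;2;108;53;125m [38;2;108;53;125m[48;2;108;53;125m [38;2;108;53;125m[48;2;48;43;46m🬺[38;2;108;53;125m[48;2;45;41;44m🬏[38;2;48;43;46m[48;2;44;40;43m🬂[0m
[38;2;40;37;40m[48;2;36;34;39m🬎[38;2;108;53;125m[48;2;40;37;40m🬷[38;2;108;53;125m[48;2;108;53;125m [38;2;108;53;125m[48;2;108;53;125m [38;2;108;53;125m[48;2;108;53;125m [38;2;108;53;125m[48;2;108;53;125m [38;2;108;53;125m[48;2;108;53;125m [38;2;108;53;125m[48;2;108;53;125m [38;2;108;53;125m[48;2;108;53;125m [38;2;108;53;125m[48;2;39;36;40m🬏[0m
[38;2;33;32;36m[48;2;30;29;35m🬎[38;2;108;53;125m[48;2;31;30;35m🬨[38;2;108;53;125m[48;2;108;53;125m [38;2;108;53;125m[48;2;108;53;125m [38;2;108;53;125m[48;2;108;53;125m [38;2;108;53;125m[48;2;108;53;125m [38;2;108;53;125m[48;2;108;53;125m [38;2;108;53;125m[48;2;108;53;125m [38;2;108;53;125m[48;2;108;53;125m [38;2;108;53;125m[48;2;31;30;35m🬀[0m
[38;2;28;28;33m[48;2;24;25;31m🬂[38;2;28;28;33m[48;2;24;25;31m🬂[38;2;108;53;125m[48;2;23;24;31m🬊[38;2;108;53;125m[48;2;91;45;106m🬬[38;2;108;53;125m[48;2;108;53;125m [38;2;108;53;125m[48;2;108;53;125m [38;2;108;53;125m[48;2;108;53;125m [38;2;108;53;125m[48;2;41;26;50m🬎[38;2;108;53;125m[48;2;24;25;31m🬀[38;2;28;28;33m[48;2;24;25;31m🬂[0m
[38;2;21;23;29m[48;2;18;20;27m🬂[38;2;21;23;29m[48;2;18;20;27m🬂[38;2;21;23;29m[48;2;18;20;27m🬂[38;2;90;44;105m[48;2;18;21;27m🬁[38;2;85;42;99m[48;2;17;20;27m🬬[38;2;80;39;93m[48;2;74;36;86m▌[38;2;66;33;77m[48;2;17;20;27m🬆[38;2;21;23;29m[48;2;18;20;27m🬂[38;2;21;23;29m[48;2;18;20;27m🬂[38;2;21;23;29m[48;2;18;20;27m🬂[0m
</frame>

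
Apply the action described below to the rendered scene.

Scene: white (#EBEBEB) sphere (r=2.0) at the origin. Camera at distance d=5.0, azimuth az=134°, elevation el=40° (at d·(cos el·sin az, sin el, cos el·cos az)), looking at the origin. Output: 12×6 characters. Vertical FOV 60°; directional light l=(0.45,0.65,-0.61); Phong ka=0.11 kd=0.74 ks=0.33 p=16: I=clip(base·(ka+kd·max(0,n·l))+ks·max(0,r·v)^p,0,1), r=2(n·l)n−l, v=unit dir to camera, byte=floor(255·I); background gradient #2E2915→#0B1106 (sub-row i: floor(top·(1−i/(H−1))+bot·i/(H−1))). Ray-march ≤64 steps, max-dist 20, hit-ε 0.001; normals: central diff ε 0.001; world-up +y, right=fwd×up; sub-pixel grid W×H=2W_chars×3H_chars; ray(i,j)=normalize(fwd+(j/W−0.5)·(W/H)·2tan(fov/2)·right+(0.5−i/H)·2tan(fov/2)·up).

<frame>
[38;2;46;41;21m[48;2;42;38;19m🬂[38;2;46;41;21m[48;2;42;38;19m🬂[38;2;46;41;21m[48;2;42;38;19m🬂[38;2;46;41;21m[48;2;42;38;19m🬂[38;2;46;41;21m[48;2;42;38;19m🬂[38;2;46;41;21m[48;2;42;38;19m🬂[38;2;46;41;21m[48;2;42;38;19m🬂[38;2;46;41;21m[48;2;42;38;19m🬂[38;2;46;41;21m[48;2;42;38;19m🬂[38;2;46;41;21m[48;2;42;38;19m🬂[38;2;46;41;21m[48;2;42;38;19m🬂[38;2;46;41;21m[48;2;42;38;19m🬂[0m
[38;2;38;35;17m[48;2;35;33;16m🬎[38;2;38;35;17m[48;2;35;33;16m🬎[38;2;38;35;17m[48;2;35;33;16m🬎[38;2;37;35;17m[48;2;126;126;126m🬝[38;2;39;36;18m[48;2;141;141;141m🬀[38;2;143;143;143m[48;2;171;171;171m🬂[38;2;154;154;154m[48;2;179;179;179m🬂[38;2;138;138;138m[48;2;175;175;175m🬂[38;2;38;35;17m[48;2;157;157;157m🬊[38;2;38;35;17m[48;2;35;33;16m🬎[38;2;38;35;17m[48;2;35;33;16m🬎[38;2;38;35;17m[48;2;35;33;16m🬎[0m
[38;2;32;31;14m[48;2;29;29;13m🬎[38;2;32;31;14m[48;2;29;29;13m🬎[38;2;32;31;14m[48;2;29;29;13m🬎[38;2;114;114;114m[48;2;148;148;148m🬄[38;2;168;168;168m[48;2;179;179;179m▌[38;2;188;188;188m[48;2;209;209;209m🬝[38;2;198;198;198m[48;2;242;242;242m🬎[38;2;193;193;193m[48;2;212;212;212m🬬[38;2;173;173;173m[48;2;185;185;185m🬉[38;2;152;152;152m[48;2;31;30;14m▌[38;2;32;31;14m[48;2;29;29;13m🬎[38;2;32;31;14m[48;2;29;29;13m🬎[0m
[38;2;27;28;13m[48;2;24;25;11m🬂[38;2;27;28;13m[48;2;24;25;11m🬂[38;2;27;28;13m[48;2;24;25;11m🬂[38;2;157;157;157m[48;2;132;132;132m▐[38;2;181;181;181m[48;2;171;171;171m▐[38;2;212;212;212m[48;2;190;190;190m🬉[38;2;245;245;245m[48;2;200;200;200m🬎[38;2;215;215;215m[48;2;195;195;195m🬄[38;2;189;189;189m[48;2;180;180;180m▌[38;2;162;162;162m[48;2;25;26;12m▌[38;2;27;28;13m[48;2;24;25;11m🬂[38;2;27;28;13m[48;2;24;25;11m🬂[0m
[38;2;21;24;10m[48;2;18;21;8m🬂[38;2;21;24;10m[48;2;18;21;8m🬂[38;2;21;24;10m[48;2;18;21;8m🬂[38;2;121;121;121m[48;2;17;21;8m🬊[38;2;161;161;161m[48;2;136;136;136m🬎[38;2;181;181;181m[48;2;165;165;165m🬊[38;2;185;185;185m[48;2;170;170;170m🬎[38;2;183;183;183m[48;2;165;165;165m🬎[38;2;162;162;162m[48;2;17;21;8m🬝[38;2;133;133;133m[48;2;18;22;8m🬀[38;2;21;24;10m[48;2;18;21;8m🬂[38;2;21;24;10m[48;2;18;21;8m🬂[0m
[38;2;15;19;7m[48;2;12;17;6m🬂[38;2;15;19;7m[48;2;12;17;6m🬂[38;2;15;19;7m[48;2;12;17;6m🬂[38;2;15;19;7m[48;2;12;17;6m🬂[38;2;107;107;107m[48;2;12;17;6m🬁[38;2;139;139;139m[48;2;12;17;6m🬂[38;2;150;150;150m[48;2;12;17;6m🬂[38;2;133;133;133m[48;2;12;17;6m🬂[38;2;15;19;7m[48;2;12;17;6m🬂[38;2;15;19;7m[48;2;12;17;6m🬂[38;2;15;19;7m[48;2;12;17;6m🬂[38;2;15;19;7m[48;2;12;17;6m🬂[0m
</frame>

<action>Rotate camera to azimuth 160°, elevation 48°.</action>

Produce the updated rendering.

<frame>
[38;2;46;41;21m[48;2;42;38;19m🬂[38;2;46;41;21m[48;2;42;38;19m🬂[38;2;46;41;21m[48;2;42;38;19m🬂[38;2;46;41;21m[48;2;42;38;19m🬂[38;2;46;41;21m[48;2;42;38;19m🬂[38;2;46;41;21m[48;2;42;38;19m🬂[38;2;46;41;21m[48;2;42;38;19m🬂[38;2;46;41;21m[48;2;42;38;19m🬂[38;2;46;41;21m[48;2;42;38;19m🬂[38;2;46;41;21m[48;2;42;38;19m🬂[38;2;46;41;21m[48;2;42;38;19m🬂[38;2;46;41;21m[48;2;42;38;19m🬂[0m
[38;2;38;35;17m[48;2;35;33;16m🬎[38;2;38;35;17m[48;2;35;33;16m🬎[38;2;38;35;17m[48;2;35;33;16m🬎[38;2;37;35;17m[48;2;148;148;148m🬝[38;2;39;36;18m[48;2;150;150;150m🬀[38;2;136;136;136m[48;2;168;168;168m🬂[38;2;133;133;133m[48;2;162;162;162m🬂[38;2;102;102;102m[48;2;146;146;146m🬂[38;2;38;35;17m[48;2;114;114;114m🬊[38;2;38;35;17m[48;2;35;33;16m🬎[38;2;38;35;17m[48;2;35;33;16m🬎[38;2;38;35;17m[48;2;35;33;16m🬎[0m
[38;2;32;31;14m[48;2;29;29;13m🬎[38;2;32;31;14m[48;2;29;29;13m🬎[38;2;32;31;14m[48;2;29;29;13m🬎[38;2;148;148;148m[48;2;175;175;175m🬄[38;2;182;182;182m[48;2;192;192;192m🬆[38;2;188;188;188m[48;2;215;215;215m🬎[38;2;184;184;184m[48;2;210;210;210m🬬[38;2;165;165;165m[48;2;176;176;176m🬊[38;2;132;132;132m[48;2;152;152;152m🬉[38;2;102;102;102m[48;2;31;30;14m▌[38;2;32;31;14m[48;2;29;29;13m🬎[38;2;32;31;14m[48;2;29;29;13m🬎[0m
[38;2;27;28;13m[48;2;24;25;11m🬂[38;2;27;28;13m[48;2;24;25;11m🬂[38;2;27;28;13m[48;2;24;25;11m🬂[38;2;187;187;187m[48;2;172;172;172m▐[38;2;200;200;200m[48;2;194;194;194m▐[38;2;243;243;243m[48;2;212;212;212m🬎[38;2;243;243;243m[48;2;200;200;200m🬄[38;2;175;175;175m[48;2;184;184;184m▐[38;2;164;164;164m[48;2;148;148;148m▌[38;2;121;121;121m[48;2;25;26;12m▌[38;2;27;28;13m[48;2;24;25;11m🬂[38;2;27;28;13m[48;2;24;25;11m🬂[0m
[38;2;21;24;10m[48;2;18;21;8m🬂[38;2;21;24;10m[48;2;18;21;8m🬂[38;2;21;24;10m[48;2;18;21;8m🬂[38;2;165;165;165m[48;2;17;21;8m🬊[38;2;188;188;188m[48;2;170;170;170m🬎[38;2;193;193;193m[48;2;180;180;180m🬎[38;2;189;189;189m[48;2;177;177;177m🬆[38;2;175;175;175m[48;2;159;159;159m🬆[38;2;139;139;139m[48;2;17;21;8m🬝[38;2;94;94;94m[48;2;18;22;8m🬀[38;2;21;24;10m[48;2;18;21;8m🬂[38;2;21;24;10m[48;2;18;21;8m🬂[0m
[38;2;15;19;7m[48;2;12;17;6m🬂[38;2;15;19;7m[48;2;12;17;6m🬂[38;2;15;19;7m[48;2;12;17;6m🬂[38;2;15;19;7m[48;2;12;17;6m🬂[38;2;143;143;143m[48;2;12;17;6m🬁[38;2;161;161;161m[48;2;12;17;6m🬂[38;2;158;158;158m[48;2;12;17;6m🬂[38;2;129;129;129m[48;2;12;17;6m🬂[38;2;15;19;7m[48;2;12;17;6m🬂[38;2;15;19;7m[48;2;12;17;6m🬂[38;2;15;19;7m[48;2;12;17;6m🬂[38;2;15;19;7m[48;2;12;17;6m🬂[0m
</frame>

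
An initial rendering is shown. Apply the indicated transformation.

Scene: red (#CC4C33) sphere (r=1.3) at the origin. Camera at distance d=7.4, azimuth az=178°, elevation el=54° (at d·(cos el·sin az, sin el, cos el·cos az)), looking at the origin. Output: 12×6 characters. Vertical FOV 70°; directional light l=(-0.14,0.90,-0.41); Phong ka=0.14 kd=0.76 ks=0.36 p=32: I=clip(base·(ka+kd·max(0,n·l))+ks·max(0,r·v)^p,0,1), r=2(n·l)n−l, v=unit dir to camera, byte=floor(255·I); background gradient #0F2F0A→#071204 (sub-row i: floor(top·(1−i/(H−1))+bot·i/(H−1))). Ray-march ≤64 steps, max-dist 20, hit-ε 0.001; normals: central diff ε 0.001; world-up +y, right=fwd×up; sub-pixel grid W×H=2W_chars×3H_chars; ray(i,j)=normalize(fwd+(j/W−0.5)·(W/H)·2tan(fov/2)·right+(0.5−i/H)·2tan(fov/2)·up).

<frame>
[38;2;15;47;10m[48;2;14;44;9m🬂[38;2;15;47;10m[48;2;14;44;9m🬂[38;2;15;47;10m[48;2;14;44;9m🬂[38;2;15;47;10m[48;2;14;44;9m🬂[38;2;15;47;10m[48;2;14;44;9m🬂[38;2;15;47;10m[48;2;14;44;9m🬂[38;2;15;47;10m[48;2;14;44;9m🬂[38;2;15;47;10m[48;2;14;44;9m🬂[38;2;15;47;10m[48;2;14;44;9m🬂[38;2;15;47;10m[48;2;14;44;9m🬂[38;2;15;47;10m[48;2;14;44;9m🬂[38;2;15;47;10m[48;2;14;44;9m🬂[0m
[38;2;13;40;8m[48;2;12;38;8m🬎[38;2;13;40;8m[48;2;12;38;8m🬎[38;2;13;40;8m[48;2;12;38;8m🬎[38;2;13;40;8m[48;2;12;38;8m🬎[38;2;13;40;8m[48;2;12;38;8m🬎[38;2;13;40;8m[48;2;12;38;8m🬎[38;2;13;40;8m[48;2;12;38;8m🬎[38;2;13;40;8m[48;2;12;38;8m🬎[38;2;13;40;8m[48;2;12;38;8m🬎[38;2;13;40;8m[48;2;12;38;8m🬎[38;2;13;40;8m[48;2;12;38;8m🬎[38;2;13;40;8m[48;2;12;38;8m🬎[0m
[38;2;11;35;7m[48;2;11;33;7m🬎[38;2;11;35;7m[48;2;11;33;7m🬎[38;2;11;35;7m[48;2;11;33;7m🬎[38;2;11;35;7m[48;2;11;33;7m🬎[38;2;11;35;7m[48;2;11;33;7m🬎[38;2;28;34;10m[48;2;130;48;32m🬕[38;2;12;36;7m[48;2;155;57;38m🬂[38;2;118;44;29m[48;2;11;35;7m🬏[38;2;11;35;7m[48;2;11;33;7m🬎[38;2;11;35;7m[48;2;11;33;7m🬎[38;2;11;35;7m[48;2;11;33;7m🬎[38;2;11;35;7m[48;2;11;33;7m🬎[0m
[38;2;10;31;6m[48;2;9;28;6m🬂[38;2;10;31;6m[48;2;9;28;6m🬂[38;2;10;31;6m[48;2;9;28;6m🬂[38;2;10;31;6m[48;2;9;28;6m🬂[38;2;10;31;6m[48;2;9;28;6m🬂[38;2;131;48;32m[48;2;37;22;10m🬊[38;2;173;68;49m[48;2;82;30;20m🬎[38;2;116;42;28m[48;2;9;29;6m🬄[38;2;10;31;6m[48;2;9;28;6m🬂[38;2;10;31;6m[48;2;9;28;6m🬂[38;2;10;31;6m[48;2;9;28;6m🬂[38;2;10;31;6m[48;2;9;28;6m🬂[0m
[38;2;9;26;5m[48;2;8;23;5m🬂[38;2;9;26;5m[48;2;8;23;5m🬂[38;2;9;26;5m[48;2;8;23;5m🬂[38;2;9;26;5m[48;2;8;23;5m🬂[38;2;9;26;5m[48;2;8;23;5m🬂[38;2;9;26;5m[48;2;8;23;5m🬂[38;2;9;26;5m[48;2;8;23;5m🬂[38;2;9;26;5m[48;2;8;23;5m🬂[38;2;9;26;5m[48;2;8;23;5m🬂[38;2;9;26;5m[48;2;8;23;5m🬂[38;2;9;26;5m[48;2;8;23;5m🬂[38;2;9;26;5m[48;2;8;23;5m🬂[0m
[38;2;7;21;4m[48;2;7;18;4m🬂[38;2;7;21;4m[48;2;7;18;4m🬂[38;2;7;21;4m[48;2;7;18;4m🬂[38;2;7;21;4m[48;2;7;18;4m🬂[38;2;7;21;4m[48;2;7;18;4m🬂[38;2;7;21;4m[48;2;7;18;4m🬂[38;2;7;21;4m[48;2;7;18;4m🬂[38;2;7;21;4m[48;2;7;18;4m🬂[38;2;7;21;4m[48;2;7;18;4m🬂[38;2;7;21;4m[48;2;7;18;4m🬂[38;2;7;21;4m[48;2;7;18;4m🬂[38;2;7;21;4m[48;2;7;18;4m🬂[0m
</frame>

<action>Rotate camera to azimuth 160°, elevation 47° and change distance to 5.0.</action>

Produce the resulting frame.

<frame>
[38;2;15;47;10m[48;2;14;44;9m🬂[38;2;15;47;10m[48;2;14;44;9m🬂[38;2;15;47;10m[48;2;14;44;9m🬂[38;2;15;47;10m[48;2;14;44;9m🬂[38;2;15;47;10m[48;2;14;44;9m🬂[38;2;15;47;10m[48;2;14;44;9m🬂[38;2;15;47;10m[48;2;14;44;9m🬂[38;2;15;47;10m[48;2;14;44;9m🬂[38;2;15;47;10m[48;2;14;44;9m🬂[38;2;15;47;10m[48;2;14;44;9m🬂[38;2;15;47;10m[48;2;14;44;9m🬂[38;2;15;47;10m[48;2;14;44;9m🬂[0m
[38;2;13;40;8m[48;2;12;38;8m🬎[38;2;13;40;8m[48;2;12;38;8m🬎[38;2;13;40;8m[48;2;12;38;8m🬎[38;2;13;40;8m[48;2;12;38;8m🬎[38;2;13;40;8m[48;2;12;38;8m🬎[38;2;13;40;8m[48;2;12;38;8m🬎[38;2;13;40;8m[48;2;12;38;8m🬎[38;2;13;40;8m[48;2;12;38;8m🬎[38;2;13;40;8m[48;2;12;38;8m🬎[38;2;13;40;8m[48;2;12;38;8m🬎[38;2;13;40;8m[48;2;12;38;8m🬎[38;2;13;40;8m[48;2;12;38;8m🬎[0m
[38;2;11;35;7m[48;2;11;33;7m🬎[38;2;11;35;7m[48;2;11;33;7m🬎[38;2;11;35;7m[48;2;11;33;7m🬎[38;2;11;35;7m[48;2;11;33;7m🬎[38;2;11;35;7m[48;2;94;35;23m🬝[38;2;12;36;7m[48;2;148;55;36m🬀[38;2;171;63;42m[48;2;198;86;64m🬎[38;2;11;35;7m[48;2;170;63;42m🬊[38;2;11;35;7m[48;2;11;33;7m🬎[38;2;11;35;7m[48;2;11;33;7m🬎[38;2;11;35;7m[48;2;11;33;7m🬎[38;2;11;35;7m[48;2;11;33;7m🬎[0m
[38;2;10;31;6m[48;2;9;28;6m🬂[38;2;10;31;6m[48;2;9;28;6m🬂[38;2;10;31;6m[48;2;9;28;6m🬂[38;2;10;31;6m[48;2;9;28;6m🬂[38;2;77;28;19m[48;2;9;29;6m🬉[38;2;140;51;34m[48;2;100;37;25m🬊[38;2;166;63;42m[48;2;134;49;33m🬊[38;2;144;53;36m[48;2;9;28;6m🬝[38;2;10;31;6m[48;2;9;28;6m🬂[38;2;10;31;6m[48;2;9;28;6m🬂[38;2;10;31;6m[48;2;9;28;6m🬂[38;2;10;31;6m[48;2;9;28;6m🬂[0m
[38;2;9;26;5m[48;2;8;23;5m🬂[38;2;9;26;5m[48;2;8;23;5m🬂[38;2;9;26;5m[48;2;8;23;5m🬂[38;2;9;26;5m[48;2;8;23;5m🬂[38;2;9;26;5m[48;2;8;23;5m🬂[38;2;57;21;14m[48;2;8;24;5m🬁[38;2;78;29;19m[48;2;8;23;5m🬂[38;2;9;26;5m[48;2;8;23;5m🬂[38;2;9;26;5m[48;2;8;23;5m🬂[38;2;9;26;5m[48;2;8;23;5m🬂[38;2;9;26;5m[48;2;8;23;5m🬂[38;2;9;26;5m[48;2;8;23;5m🬂[0m
[38;2;7;21;4m[48;2;7;18;4m🬂[38;2;7;21;4m[48;2;7;18;4m🬂[38;2;7;21;4m[48;2;7;18;4m🬂[38;2;7;21;4m[48;2;7;18;4m🬂[38;2;7;21;4m[48;2;7;18;4m🬂[38;2;7;21;4m[48;2;7;18;4m🬂[38;2;7;21;4m[48;2;7;18;4m🬂[38;2;7;21;4m[48;2;7;18;4m🬂[38;2;7;21;4m[48;2;7;18;4m🬂[38;2;7;21;4m[48;2;7;18;4m🬂[38;2;7;21;4m[48;2;7;18;4m🬂[38;2;7;21;4m[48;2;7;18;4m🬂[0m
</frame>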